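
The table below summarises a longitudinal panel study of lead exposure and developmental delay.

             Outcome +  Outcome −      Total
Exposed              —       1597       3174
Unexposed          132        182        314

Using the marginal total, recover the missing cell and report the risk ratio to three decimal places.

The missing cell is in the exposed row: 3174 − 1597 = 1577.
So a = 1577, b = 1597, c = 132, d = 182.
RR = [a/(a+b)] / [c/(c+d)] = (1577/3174) / (132/314) = 0.49685/0.42038 = 1.18190

1.182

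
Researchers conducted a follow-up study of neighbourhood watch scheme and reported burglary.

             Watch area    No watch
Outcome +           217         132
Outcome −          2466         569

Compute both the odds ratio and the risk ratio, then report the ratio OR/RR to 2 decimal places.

Reading the table with exposure as columns: a = 217 (Watch area, case), b = 2466 (Watch area, non-case), c = 132 (No watch, case), d = 569.
OR = (217·569)/(2466·132) = 123473/325512 = 0.37932
Risk in exposed = 217/2683 = 0.08088; risk in unexposed = 132/701 = 0.18830; RR = 0.42952
OR/RR = 0.37932 / 0.42952 = 0.88312
The outcome is not rare, so the OR lies further from 1 than the RR.

0.88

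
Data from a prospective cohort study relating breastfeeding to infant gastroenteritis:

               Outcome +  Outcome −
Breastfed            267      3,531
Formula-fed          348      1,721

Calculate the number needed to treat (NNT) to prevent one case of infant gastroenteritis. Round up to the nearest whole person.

Risk in treated group = 267/3798 = 0.07030; risk in control = 348/2069 = 0.16820.
Absolute risk reduction = 0.16820 − 0.07030 = 0.09790
NNT = 1 / ARR = 1 / 0.09790 = 10.215 → round up → 11

11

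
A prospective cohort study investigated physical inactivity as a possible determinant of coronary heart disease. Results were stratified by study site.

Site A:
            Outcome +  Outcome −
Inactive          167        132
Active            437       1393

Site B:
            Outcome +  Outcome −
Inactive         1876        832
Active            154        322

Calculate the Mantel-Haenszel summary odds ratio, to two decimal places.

OR_MH = Σ(aᵢdᵢ/nᵢ) / Σ(bᵢcᵢ/nᵢ), where nᵢ is the stratum total.
Stratum 1 (Site A): n = 2129; a·d/n = 167·1393/2129 = 109.2677; b·c/n = 132·437/2129 = 27.0944
Stratum 2 (Site B): n = 3184; a·d/n = 1876·322/3184 = 189.7211; b·c/n = 832·154/3184 = 40.2412
OR_MH = (109.2677 + 189.7211) / (27.0944 + 40.2412) = 298.9888 / 67.3356 = 4.44028

4.44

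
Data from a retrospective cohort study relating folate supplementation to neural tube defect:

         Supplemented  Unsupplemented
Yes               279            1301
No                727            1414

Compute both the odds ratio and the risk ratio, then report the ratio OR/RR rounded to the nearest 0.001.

0.721

Reading the table with exposure as columns: a = 279 (Supplemented, case), b = 727 (Supplemented, non-case), c = 1301 (Unsupplemented, case), d = 1414.
OR = (279·1414)/(727·1301) = 394506/945827 = 0.41710
Risk in exposed = 279/1006 = 0.27734; risk in unexposed = 1301/2715 = 0.47919; RR = 0.57876
OR/RR = 0.41710 / 0.57876 = 0.72068
The outcome is not rare, so the OR lies further from 1 than the RR.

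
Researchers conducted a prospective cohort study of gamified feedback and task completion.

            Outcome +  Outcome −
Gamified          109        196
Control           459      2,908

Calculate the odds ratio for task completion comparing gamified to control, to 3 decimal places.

3.523

Cells: a = 109, b = 196, c = 459, d = 2908.
OR = (a·d)/(b·c) = (109 × 2908) / (196 × 459) = 316972 / 89964 = 3.52332
The odds of task completion are about 3.52 times as high in the gamified group.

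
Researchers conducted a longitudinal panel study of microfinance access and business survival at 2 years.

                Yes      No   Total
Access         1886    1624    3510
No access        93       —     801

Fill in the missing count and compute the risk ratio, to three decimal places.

4.628

The missing cell is in the unexposed row: 801 − 93 = 708.
So a = 1886, b = 1624, c = 93, d = 708.
RR = [a/(a+b)] / [c/(c+d)] = (1886/3510) / (93/801) = 0.53732/0.11610 = 4.62790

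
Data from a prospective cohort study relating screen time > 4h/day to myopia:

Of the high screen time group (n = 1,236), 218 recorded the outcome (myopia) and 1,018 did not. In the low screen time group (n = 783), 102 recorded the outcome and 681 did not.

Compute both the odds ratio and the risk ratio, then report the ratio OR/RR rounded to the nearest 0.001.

1.056

From the description: a = 218, b = 1018, c = 102, d = 681.
OR = (218·681)/(1018·102) = 148458/103836 = 1.42974
Risk in exposed = 218/1236 = 0.17638; risk in unexposed = 102/783 = 0.13027; RR = 1.35394
OR/RR = 1.42974 / 1.35394 = 1.05598
The outcome is not rare, so the OR lies further from 1 than the RR.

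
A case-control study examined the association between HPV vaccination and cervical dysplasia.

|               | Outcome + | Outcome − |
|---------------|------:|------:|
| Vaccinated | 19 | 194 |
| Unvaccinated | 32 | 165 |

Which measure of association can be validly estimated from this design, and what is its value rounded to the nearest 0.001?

0.505

Cells: a = 19, b = 194, c = 32, d = 165.
This is a case-control study: participants were sampled on outcome status, so risks in the source population cannot be estimated directly — relative risk is not valid here. The odds ratio is the appropriate measure.
OR = (a·d)/(b·c) = (19 × 165) / (194 × 32) = 3135 / 6208 = 0.50499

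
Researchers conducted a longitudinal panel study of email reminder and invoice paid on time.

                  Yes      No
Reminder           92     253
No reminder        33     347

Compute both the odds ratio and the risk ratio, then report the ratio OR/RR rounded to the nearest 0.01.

Cells: a = 92, b = 253, c = 33, d = 347.
OR = (92·347)/(253·33) = 31924/8349 = 3.82369
Risk in exposed = 92/345 = 0.26667; risk in unexposed = 33/380 = 0.08684; RR = 3.07071
OR/RR = 3.82369 / 3.07071 = 1.24522
The outcome is not rare, so the OR lies further from 1 than the RR.

1.25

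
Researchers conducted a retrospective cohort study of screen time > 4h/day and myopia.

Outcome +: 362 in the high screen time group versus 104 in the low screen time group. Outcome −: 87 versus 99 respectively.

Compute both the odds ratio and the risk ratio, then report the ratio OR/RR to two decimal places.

2.52

From the description: a = 362, b = 87, c = 104, d = 99.
OR = (362·99)/(87·104) = 35838/9048 = 3.96088
Risk in exposed = 362/449 = 0.80624; risk in unexposed = 104/203 = 0.51232; RR = 1.57371
OR/RR = 3.96088 / 1.57371 = 2.51690
The outcome is not rare, so the OR lies further from 1 than the RR.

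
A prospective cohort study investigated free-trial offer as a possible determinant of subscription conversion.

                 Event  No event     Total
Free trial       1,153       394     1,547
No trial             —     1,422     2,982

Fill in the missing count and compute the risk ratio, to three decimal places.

1.425

The missing cell is in the unexposed row: 2982 − 1422 = 1560.
So a = 1153, b = 394, c = 1560, d = 1422.
RR = [a/(a+b)] / [c/(c+d)] = (1153/1547) / (1560/2982) = 0.74531/0.52314 = 1.42470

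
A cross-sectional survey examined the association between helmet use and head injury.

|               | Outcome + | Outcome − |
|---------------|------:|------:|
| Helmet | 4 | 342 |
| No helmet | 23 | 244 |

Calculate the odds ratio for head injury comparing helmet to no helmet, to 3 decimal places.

0.124

Cells: a = 4, b = 342, c = 23, d = 244.
OR = (a·d)/(b·c) = (4 × 244) / (342 × 23) = 976 / 7866 = 0.12408
Exposure is associated with lower odds of head injury (OR = 0.12 < 1).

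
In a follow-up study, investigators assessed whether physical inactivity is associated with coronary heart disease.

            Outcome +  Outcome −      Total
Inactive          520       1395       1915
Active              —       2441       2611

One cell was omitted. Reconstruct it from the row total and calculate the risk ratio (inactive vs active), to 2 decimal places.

The missing cell is in the unexposed row: 2611 − 2441 = 170.
So a = 520, b = 1395, c = 170, d = 2441.
RR = [a/(a+b)] / [c/(c+d)] = (520/1915) / (170/2611) = 0.27154/0.06511 = 4.17054

4.17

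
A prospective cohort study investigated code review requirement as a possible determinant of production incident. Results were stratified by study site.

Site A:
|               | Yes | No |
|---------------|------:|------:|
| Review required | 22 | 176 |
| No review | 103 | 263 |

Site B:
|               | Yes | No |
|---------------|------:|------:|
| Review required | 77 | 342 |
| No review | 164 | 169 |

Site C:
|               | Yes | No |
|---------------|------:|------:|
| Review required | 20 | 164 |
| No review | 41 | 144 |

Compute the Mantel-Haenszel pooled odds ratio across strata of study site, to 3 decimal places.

0.283

OR_MH = Σ(aᵢdᵢ/nᵢ) / Σ(bᵢcᵢ/nᵢ), where nᵢ is the stratum total.
Stratum 1 (Site A): n = 564; a·d/n = 22·263/564 = 10.2589; b·c/n = 176·103/564 = 32.1418
Stratum 2 (Site B): n = 752; a·d/n = 77·169/752 = 17.3045; b·c/n = 342·164/752 = 74.5851
Stratum 3 (Site C): n = 369; a·d/n = 20·144/369 = 7.8049; b·c/n = 164·41/369 = 18.2222
OR_MH = (10.2589 + 17.3045 + 7.8049) / (32.1418 + 74.5851 + 18.2222) = 35.3683 / 124.9492 = 0.28306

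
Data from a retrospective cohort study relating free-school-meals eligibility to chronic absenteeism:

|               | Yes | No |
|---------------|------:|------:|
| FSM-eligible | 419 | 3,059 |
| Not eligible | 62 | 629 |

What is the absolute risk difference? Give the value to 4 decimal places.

0.0307

Cells: a = 419, b = 3059, c = 62, d = 629.
Risk in exposed = 419/3478 = 0.120472; risk in unexposed = 62/691 = 0.089725.
Risk difference = 0.120472 − 0.089725 = 0.030746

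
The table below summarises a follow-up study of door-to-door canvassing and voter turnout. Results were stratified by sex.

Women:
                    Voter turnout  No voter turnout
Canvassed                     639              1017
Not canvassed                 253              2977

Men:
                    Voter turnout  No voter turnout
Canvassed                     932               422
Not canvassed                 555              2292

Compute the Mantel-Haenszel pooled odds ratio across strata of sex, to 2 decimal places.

OR_MH = Σ(aᵢdᵢ/nᵢ) / Σ(bᵢcᵢ/nᵢ), where nᵢ is the stratum total.
Stratum 1 (Women): n = 4886; a·d/n = 639·2977/4886 = 389.3375; b·c/n = 1017·253/4886 = 52.6609
Stratum 2 (Men): n = 4201; a·d/n = 932·2292/4201 = 508.4846; b·c/n = 422·555/4201 = 55.7510
OR_MH = (389.3375 + 508.4846) / (52.6609 + 55.7510) = 897.8221 / 108.4119 = 8.28158

8.28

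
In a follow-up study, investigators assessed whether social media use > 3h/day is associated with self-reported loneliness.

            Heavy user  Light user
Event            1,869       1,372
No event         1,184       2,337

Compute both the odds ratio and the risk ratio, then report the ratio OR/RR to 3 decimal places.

1.625

Reading the table with exposure as columns: a = 1869 (Heavy user, case), b = 1184 (Heavy user, non-case), c = 1372 (Light user, case), d = 2337.
OR = (1869·2337)/(1184·1372) = 4367853/1624448 = 2.68882
Risk in exposed = 1869/3053 = 0.61218; risk in unexposed = 1372/3709 = 0.36991; RR = 1.65495
OR/RR = 2.68882 / 1.65495 = 1.62471
The outcome is not rare, so the OR lies further from 1 than the RR.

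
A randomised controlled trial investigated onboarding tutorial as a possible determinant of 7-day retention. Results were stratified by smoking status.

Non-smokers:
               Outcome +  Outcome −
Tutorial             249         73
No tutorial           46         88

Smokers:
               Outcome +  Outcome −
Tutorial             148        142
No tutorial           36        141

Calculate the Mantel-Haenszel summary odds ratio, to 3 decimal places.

5.065

OR_MH = Σ(aᵢdᵢ/nᵢ) / Σ(bᵢcᵢ/nᵢ), where nᵢ is the stratum total.
Stratum 1 (Non-smokers): n = 456; a·d/n = 249·88/456 = 48.0526; b·c/n = 73·46/456 = 7.3640
Stratum 2 (Smokers): n = 467; a·d/n = 148·141/467 = 44.6852; b·c/n = 142·36/467 = 10.9465
OR_MH = (48.0526 + 44.6852) / (7.3640 + 10.9465) = 92.7379 / 18.3105 = 5.06474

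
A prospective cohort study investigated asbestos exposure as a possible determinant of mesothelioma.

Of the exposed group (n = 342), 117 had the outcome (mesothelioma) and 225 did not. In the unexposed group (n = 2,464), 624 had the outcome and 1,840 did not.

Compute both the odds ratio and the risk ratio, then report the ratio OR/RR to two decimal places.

From the description: a = 117, b = 225, c = 624, d = 1840.
OR = (117·1840)/(225·624) = 215280/140400 = 1.53333
Risk in exposed = 117/342 = 0.34211; risk in unexposed = 624/2464 = 0.25325; RR = 1.35088
OR/RR = 1.53333 / 1.35088 = 1.13506
The outcome is not rare, so the OR lies further from 1 than the RR.

1.14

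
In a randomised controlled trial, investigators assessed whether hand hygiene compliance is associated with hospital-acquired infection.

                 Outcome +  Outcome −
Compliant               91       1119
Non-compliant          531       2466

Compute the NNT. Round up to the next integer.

10

Risk in treated group = 91/1210 = 0.07521; risk in control = 531/2997 = 0.17718.
Absolute risk reduction = 0.17718 − 0.07521 = 0.10197
NNT = 1 / ARR = 1 / 0.10197 = 9.807 → round up → 10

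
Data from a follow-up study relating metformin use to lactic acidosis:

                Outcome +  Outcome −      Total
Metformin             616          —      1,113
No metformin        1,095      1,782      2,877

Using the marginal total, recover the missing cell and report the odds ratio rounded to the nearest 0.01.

2.02

The missing cell is in the exposed row: 1113 − 616 = 497.
So a = 616, b = 497, c = 1095, d = 1782.
OR = (a·d)/(b·c) = (616 × 1782) / (497 × 1095) = 1097712 / 544215 = 2.01706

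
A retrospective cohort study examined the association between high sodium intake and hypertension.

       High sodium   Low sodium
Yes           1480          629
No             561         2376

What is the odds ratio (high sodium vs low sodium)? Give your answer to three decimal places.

9.965

Reading the table with exposure as columns: a = 1480 (High sodium, case), b = 561 (High sodium, non-case), c = 629 (Low sodium, case), d = 2376.
OR = (a·d)/(b·c) = (1480 × 2376) / (561 × 629) = 3516480 / 352869 = 9.96540
The odds of hypertension are about 9.97 times as high in the high sodium group.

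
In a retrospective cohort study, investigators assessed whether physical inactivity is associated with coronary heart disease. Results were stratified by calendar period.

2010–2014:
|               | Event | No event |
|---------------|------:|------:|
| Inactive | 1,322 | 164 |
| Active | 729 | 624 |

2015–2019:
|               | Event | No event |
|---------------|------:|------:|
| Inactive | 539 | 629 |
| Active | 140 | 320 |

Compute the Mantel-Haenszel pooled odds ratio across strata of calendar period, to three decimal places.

4.122

OR_MH = Σ(aᵢdᵢ/nᵢ) / Σ(bᵢcᵢ/nᵢ), where nᵢ is the stratum total.
Stratum 1 (2010–2014): n = 2839; a·d/n = 1322·624/2839 = 290.5699; b·c/n = 164·729/2839 = 42.1120
Stratum 2 (2015–2019): n = 1628; a·d/n = 539·320/1628 = 105.9459; b·c/n = 629·140/1628 = 54.0909
OR_MH = (290.5699 + 105.9459) / (42.1120 + 54.0909) = 396.5159 / 96.2029 = 4.12166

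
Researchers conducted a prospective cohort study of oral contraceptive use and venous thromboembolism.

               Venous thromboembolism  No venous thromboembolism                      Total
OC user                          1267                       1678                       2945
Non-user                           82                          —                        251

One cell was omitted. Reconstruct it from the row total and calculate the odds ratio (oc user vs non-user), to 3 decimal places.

1.556

The missing cell is in the unexposed row: 251 − 82 = 169.
So a = 1267, b = 1678, c = 82, d = 169.
OR = (a·d)/(b·c) = (1267 × 169) / (1678 × 82) = 214123 / 137596 = 1.55617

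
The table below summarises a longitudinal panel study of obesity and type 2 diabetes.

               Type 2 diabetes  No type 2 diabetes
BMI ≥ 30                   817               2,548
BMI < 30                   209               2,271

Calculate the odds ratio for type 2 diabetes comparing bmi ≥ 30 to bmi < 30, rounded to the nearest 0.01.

3.48

Cells: a = 817, b = 2548, c = 209, d = 2271.
OR = (a·d)/(b·c) = (817 × 2271) / (2548 × 209) = 1855407 / 532532 = 3.48412
The odds of type 2 diabetes are about 3.48 times as high in the bmi ≥ 30 group.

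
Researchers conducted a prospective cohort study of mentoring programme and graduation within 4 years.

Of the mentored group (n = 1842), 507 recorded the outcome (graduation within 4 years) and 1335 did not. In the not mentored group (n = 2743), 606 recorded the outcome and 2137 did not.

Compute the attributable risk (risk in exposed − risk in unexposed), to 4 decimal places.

0.0543

From the description: a = 507, b = 1335, c = 606, d = 2137.
Risk in exposed = 507/1842 = 0.275244; risk in unexposed = 606/2743 = 0.220926.
Risk difference = 0.275244 − 0.220926 = 0.054318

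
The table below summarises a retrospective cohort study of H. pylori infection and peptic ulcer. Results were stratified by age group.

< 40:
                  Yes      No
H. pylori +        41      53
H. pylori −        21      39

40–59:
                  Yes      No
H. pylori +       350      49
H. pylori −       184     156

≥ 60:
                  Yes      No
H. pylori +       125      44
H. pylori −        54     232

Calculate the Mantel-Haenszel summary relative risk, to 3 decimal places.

RR_MH = Σ(aᵢ·n₀ᵢ/nᵢ) / Σ(cᵢ·n₁ᵢ/nᵢ), with n₁ᵢ = aᵢ+bᵢ (exposed), n₀ᵢ = cᵢ+dᵢ (unexposed), nᵢ = n₁ᵢ+n₀ᵢ.
Stratum 1 (< 40): n₁ = 94, n₀ = 60, n = 154; a·n₀/n = 41·60/154 = 15.9740; c·n₁/n = 21·94/154 = 12.8182
Stratum 2 (40–59): n₁ = 399, n₀ = 340, n = 739; a·n₀/n = 350·340/739 = 161.0284; c·n₁/n = 184·399/739 = 99.3451
Stratum 3 (≥ 60): n₁ = 169, n₀ = 286, n = 455; a·n₀/n = 125·286/455 = 78.5714; c·n₁/n = 54·169/455 = 20.0571
RR_MH = (15.9740 + 161.0284 + 78.5714) / (12.8182 + 99.3451 + 20.0571) = 255.5739 / 132.2204 = 1.93294

1.933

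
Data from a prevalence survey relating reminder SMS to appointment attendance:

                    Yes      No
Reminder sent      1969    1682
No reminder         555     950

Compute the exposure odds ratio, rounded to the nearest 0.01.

Cells: a = 1969, b = 1682, c = 555, d = 950.
OR = (a·d)/(b·c) = (1969 × 950) / (1682 × 555) = 1870550 / 933510 = 2.00378
The odds of appointment attendance are about 2.00 times as high in the reminder sent group.

2.00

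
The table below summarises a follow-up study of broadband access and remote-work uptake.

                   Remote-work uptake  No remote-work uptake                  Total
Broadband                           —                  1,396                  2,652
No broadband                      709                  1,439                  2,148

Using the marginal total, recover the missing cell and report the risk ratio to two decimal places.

The missing cell is in the exposed row: 2652 − 1396 = 1256.
So a = 1256, b = 1396, c = 709, d = 1439.
RR = [a/(a+b)] / [c/(c+d)] = (1256/2652) / (709/2148) = 0.47360/0.33007 = 1.43484

1.43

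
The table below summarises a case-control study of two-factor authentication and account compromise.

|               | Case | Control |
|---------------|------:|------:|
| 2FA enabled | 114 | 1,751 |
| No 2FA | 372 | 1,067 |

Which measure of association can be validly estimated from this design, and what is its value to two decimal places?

0.19

Cells: a = 114, b = 1751, c = 372, d = 1067.
This is a case-control study: participants were sampled on outcome status, so risks in the source population cannot be estimated directly — relative risk is not valid here. The odds ratio is the appropriate measure.
OR = (a·d)/(b·c) = (114 × 1067) / (1751 × 372) = 121638 / 651372 = 0.18674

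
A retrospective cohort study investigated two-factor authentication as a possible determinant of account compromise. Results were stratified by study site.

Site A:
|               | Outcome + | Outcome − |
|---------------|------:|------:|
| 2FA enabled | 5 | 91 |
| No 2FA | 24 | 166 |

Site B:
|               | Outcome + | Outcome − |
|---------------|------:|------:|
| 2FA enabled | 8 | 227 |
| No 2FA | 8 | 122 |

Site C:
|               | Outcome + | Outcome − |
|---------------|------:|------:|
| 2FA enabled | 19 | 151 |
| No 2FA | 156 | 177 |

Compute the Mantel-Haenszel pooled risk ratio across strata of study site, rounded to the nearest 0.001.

RR_MH = Σ(aᵢ·n₀ᵢ/nᵢ) / Σ(cᵢ·n₁ᵢ/nᵢ), with n₁ᵢ = aᵢ+bᵢ (exposed), n₀ᵢ = cᵢ+dᵢ (unexposed), nᵢ = n₁ᵢ+n₀ᵢ.
Stratum 1 (Site A): n₁ = 96, n₀ = 190, n = 286; a·n₀/n = 5·190/286 = 3.3217; c·n₁/n = 24·96/286 = 8.0559
Stratum 2 (Site B): n₁ = 235, n₀ = 130, n = 365; a·n₀/n = 8·130/365 = 2.8493; c·n₁/n = 8·235/365 = 5.1507
Stratum 3 (Site C): n₁ = 170, n₀ = 333, n = 503; a·n₀/n = 19·333/503 = 12.5785; c·n₁/n = 156·170/503 = 52.7237
RR_MH = (3.3217 + 2.8493 + 12.5785) / (8.0559 + 5.1507 + 52.7237) = 18.7495 / 65.9303 = 0.28438

0.284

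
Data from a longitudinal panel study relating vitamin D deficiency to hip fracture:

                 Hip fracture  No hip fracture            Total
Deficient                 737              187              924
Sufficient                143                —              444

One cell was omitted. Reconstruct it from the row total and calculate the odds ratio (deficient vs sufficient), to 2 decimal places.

The missing cell is in the unexposed row: 444 − 143 = 301.
So a = 737, b = 187, c = 143, d = 301.
OR = (a·d)/(b·c) = (737 × 301) / (187 × 143) = 221837 / 26741 = 8.29576

8.30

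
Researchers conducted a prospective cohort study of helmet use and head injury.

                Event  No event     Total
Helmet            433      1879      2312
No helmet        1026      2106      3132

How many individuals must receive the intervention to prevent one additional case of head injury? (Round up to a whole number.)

Risk in treated group = 433/2312 = 0.18728; risk in control = 1026/3132 = 0.32759.
Absolute risk reduction = 0.32759 − 0.18728 = 0.14030
NNT = 1 / ARR = 1 / 0.14030 = 7.127 → round up → 8

8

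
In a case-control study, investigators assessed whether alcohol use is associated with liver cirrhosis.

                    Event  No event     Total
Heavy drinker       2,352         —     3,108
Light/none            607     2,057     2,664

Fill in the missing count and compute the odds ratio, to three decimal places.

10.543

The missing cell is in the exposed row: 3108 − 2352 = 756.
So a = 2352, b = 756, c = 607, d = 2057.
OR = (a·d)/(b·c) = (2352 × 2057) / (756 × 607) = 4838064 / 458892 = 10.54293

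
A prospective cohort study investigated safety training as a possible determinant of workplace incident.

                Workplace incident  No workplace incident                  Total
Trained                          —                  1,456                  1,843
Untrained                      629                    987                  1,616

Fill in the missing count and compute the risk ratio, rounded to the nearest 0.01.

The missing cell is in the exposed row: 1843 − 1456 = 387.
So a = 387, b = 1456, c = 629, d = 987.
RR = [a/(a+b)] / [c/(c+d)] = (387/1843) / (629/1616) = 0.20998/0.38923 = 0.53948

0.54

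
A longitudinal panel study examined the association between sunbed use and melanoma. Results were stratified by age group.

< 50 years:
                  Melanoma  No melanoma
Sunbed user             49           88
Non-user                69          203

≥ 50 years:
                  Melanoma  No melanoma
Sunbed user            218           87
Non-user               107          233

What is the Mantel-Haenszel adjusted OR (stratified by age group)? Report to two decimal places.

OR_MH = Σ(aᵢdᵢ/nᵢ) / Σ(bᵢcᵢ/nᵢ), where nᵢ is the stratum total.
Stratum 1 (< 50 years): n = 409; a·d/n = 49·203/409 = 24.3203; b·c/n = 88·69/409 = 14.8460
Stratum 2 (≥ 50 years): n = 645; a·d/n = 218·233/645 = 78.7504; b·c/n = 87·107/645 = 14.4326
OR_MH = (24.3203 + 78.7504) / (14.8460 + 14.4326) = 103.0707 / 29.2785 = 3.52035

3.52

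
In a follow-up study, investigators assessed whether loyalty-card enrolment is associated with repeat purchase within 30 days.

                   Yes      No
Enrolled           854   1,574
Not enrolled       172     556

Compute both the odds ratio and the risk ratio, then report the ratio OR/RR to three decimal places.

Cells: a = 854, b = 1574, c = 172, d = 556.
OR = (854·556)/(1574·172) = 474824/270728 = 1.75388
Risk in exposed = 854/2428 = 0.35173; risk in unexposed = 172/728 = 0.23626; RR = 1.48872
OR/RR = 1.75388 / 1.48872 = 1.17811
The outcome is not rare, so the OR lies further from 1 than the RR.

1.178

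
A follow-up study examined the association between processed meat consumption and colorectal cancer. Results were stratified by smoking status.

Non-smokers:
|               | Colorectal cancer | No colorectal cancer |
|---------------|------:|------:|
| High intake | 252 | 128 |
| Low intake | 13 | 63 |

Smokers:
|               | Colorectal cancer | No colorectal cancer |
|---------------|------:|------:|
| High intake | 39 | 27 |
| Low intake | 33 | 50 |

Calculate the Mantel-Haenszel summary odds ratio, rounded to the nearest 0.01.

4.97

OR_MH = Σ(aᵢdᵢ/nᵢ) / Σ(bᵢcᵢ/nᵢ), where nᵢ is the stratum total.
Stratum 1 (Non-smokers): n = 456; a·d/n = 252·63/456 = 34.8158; b·c/n = 128·13/456 = 3.6491
Stratum 2 (Smokers): n = 149; a·d/n = 39·50/149 = 13.0872; b·c/n = 27·33/149 = 5.9799
OR_MH = (34.8158 + 13.0872) / (3.6491 + 5.9799) = 47.9030 / 9.6290 = 4.97488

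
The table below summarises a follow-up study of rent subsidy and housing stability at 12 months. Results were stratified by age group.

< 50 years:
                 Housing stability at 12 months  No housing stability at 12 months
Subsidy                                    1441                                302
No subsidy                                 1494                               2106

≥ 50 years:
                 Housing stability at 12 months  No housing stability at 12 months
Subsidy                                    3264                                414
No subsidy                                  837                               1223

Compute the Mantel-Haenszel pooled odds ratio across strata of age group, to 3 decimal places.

8.725

OR_MH = Σ(aᵢdᵢ/nᵢ) / Σ(bᵢcᵢ/nᵢ), where nᵢ is the stratum total.
Stratum 1 (< 50 years): n = 5343; a·d/n = 1441·2106/5343 = 567.9854; b·c/n = 302·1494/5343 = 84.4447
Stratum 2 (≥ 50 years): n = 5738; a·d/n = 3264·1223/5738 = 695.6905; b·c/n = 414·837/5738 = 60.3900
OR_MH = (567.9854 + 695.6905) / (84.4447 + 60.3900) = 1263.6759 / 144.8347 = 8.72495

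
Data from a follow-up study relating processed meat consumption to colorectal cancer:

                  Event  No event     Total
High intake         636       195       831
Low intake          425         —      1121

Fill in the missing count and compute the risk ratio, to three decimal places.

2.019

The missing cell is in the unexposed row: 1121 − 425 = 696.
So a = 636, b = 195, c = 425, d = 696.
RR = [a/(a+b)] / [c/(c+d)] = (636/831) / (425/1121) = 0.76534/0.37913 = 2.01870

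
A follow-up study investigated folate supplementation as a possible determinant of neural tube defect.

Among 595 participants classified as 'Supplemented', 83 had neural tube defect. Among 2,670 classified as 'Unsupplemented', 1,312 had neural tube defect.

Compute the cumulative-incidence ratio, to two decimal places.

0.28

From the description: a = 83, b = 512, c = 1312, d = 1358.
Risk in exposed = 83/595 = 0.13950; risk in unexposed = 1312/2670 = 0.49139.
RR = 0.13950 / 0.49139 = 0.28388
The risk is 72% lower among the exposed than among the unexposed.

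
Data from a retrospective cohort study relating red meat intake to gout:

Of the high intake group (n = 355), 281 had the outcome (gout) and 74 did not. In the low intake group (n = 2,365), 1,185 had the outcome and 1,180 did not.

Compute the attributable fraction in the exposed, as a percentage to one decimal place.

36.7

From the description: a = 281, b = 74, c = 1185, d = 1180.
Risk in exposed = 281/355 = 0.79155; risk in unexposed = 1185/2365 = 0.50106.
RR = 0.79155/0.50106 = 1.57976
AR% = (RR − 1)/RR × 100 = (1.57976 − 1)/1.57976 × 100 = 36.6992%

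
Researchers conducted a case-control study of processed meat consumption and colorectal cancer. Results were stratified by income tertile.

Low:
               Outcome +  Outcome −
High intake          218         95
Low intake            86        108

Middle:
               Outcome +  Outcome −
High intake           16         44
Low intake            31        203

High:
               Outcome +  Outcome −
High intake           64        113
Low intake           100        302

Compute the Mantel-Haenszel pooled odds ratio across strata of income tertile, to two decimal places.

2.26

OR_MH = Σ(aᵢdᵢ/nᵢ) / Σ(bᵢcᵢ/nᵢ), where nᵢ is the stratum total.
Stratum 1 (Low): n = 507; a·d/n = 218·108/507 = 46.4379; b·c/n = 95·86/507 = 16.1144
Stratum 2 (Middle): n = 294; a·d/n = 16·203/294 = 11.0476; b·c/n = 44·31/294 = 4.6395
Stratum 3 (High): n = 579; a·d/n = 64·302/579 = 33.3817; b·c/n = 113·100/579 = 19.5164
OR_MH = (46.4379 + 11.0476 + 33.3817) / (16.1144 + 4.6395 + 19.5164) = 90.8672 / 40.2703 = 2.25643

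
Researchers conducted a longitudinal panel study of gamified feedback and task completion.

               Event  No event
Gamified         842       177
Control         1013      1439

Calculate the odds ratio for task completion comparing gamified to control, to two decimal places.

Cells: a = 842, b = 177, c = 1013, d = 1439.
OR = (a·d)/(b·c) = (842 × 1439) / (177 × 1013) = 1211638 / 179301 = 6.75756
The odds of task completion are about 6.76 times as high in the gamified group.

6.76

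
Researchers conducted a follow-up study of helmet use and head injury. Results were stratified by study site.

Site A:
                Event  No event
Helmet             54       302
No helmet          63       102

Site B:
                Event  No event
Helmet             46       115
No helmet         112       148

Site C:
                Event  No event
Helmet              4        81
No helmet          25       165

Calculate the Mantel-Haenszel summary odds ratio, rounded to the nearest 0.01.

OR_MH = Σ(aᵢdᵢ/nᵢ) / Σ(bᵢcᵢ/nᵢ), where nᵢ is the stratum total.
Stratum 1 (Site A): n = 521; a·d/n = 54·102/521 = 10.5720; b·c/n = 302·63/521 = 36.5182
Stratum 2 (Site B): n = 421; a·d/n = 46·148/421 = 16.1710; b·c/n = 115·112/421 = 30.5938
Stratum 3 (Site C): n = 275; a·d/n = 4·165/275 = 2.4000; b·c/n = 81·25/275 = 7.3636
OR_MH = (10.5720 + 16.1710 + 2.4000) / (36.5182 + 30.5938 + 7.3636) = 29.1430 / 74.4757 = 0.39131

0.39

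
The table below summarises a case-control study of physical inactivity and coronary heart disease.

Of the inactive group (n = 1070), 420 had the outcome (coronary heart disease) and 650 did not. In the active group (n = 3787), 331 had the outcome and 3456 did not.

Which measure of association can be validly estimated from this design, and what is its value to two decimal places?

6.75

From the description: a = 420, b = 650, c = 331, d = 3456.
This is a case-control study: participants were sampled on outcome status, so risks in the source population cannot be estimated directly — relative risk is not valid here. The odds ratio is the appropriate measure.
OR = (a·d)/(b·c) = (420 × 3456) / (650 × 331) = 1451520 / 215150 = 6.74655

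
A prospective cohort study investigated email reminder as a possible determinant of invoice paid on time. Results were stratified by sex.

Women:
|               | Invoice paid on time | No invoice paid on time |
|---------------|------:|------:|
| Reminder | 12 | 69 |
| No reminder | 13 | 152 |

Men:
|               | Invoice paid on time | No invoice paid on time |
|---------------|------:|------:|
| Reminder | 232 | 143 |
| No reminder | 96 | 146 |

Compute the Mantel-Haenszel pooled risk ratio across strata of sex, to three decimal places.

RR_MH = Σ(aᵢ·n₀ᵢ/nᵢ) / Σ(cᵢ·n₁ᵢ/nᵢ), with n₁ᵢ = aᵢ+bᵢ (exposed), n₀ᵢ = cᵢ+dᵢ (unexposed), nᵢ = n₁ᵢ+n₀ᵢ.
Stratum 1 (Women): n₁ = 81, n₀ = 165, n = 246; a·n₀/n = 12·165/246 = 8.0488; c·n₁/n = 13·81/246 = 4.2805
Stratum 2 (Men): n₁ = 375, n₀ = 242, n = 617; a·n₀/n = 232·242/617 = 90.9951; c·n₁/n = 96·375/617 = 58.3468
RR_MH = (8.0488 + 90.9951) / (4.2805 + 58.3468) = 99.0439 / 62.6273 = 1.58148

1.581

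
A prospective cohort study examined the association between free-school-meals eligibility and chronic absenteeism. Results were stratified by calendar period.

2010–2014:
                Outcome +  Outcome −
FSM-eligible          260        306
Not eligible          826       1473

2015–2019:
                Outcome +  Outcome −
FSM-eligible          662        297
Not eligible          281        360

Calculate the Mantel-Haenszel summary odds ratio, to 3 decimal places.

2.013

OR_MH = Σ(aᵢdᵢ/nᵢ) / Σ(bᵢcᵢ/nᵢ), where nᵢ is the stratum total.
Stratum 1 (2010–2014): n = 2865; a·d/n = 260·1473/2865 = 133.6754; b·c/n = 306·826/2865 = 88.2220
Stratum 2 (2015–2019): n = 1600; a·d/n = 662·360/1600 = 148.9500; b·c/n = 297·281/1600 = 52.1606
OR_MH = (133.6754 + 148.9500) / (88.2220 + 52.1606) = 282.6254 / 140.3826 = 2.01325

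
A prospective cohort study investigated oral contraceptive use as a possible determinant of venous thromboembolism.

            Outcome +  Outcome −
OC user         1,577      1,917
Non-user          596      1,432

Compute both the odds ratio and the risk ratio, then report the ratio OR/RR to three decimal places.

Cells: a = 1577, b = 1917, c = 596, d = 1432.
OR = (1577·1432)/(1917·596) = 2258264/1142532 = 1.97654
Risk in exposed = 1577/3494 = 0.45135; risk in unexposed = 596/2028 = 0.29389; RR = 1.53579
OR/RR = 1.97654 / 1.53579 = 1.28699
The outcome is not rare, so the OR lies further from 1 than the RR.

1.287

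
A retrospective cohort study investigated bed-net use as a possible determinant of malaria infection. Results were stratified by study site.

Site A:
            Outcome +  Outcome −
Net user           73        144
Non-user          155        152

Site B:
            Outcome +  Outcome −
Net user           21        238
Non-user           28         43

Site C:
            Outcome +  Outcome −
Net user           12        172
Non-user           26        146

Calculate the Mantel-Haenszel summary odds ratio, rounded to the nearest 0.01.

OR_MH = Σ(aᵢdᵢ/nᵢ) / Σ(bᵢcᵢ/nᵢ), where nᵢ is the stratum total.
Stratum 1 (Site A): n = 524; a·d/n = 73·152/524 = 21.1756; b·c/n = 144·155/524 = 42.5954
Stratum 2 (Site B): n = 330; a·d/n = 21·43/330 = 2.7364; b·c/n = 238·28/330 = 20.1939
Stratum 3 (Site C): n = 356; a·d/n = 12·146/356 = 4.9213; b·c/n = 172·26/356 = 12.5618
OR_MH = (21.1756 + 2.7364 + 4.9213) / (42.5954 + 20.1939 + 12.5618) = 28.8333 / 75.3512 = 0.38265

0.38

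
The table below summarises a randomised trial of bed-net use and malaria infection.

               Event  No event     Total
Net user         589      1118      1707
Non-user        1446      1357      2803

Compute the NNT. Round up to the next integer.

6

Risk in treated group = 589/1707 = 0.34505; risk in control = 1446/2803 = 0.51588.
Absolute risk reduction = 0.51588 − 0.34505 = 0.17083
NNT = 1 / ARR = 1 / 0.17083 = 5.854 → round up → 6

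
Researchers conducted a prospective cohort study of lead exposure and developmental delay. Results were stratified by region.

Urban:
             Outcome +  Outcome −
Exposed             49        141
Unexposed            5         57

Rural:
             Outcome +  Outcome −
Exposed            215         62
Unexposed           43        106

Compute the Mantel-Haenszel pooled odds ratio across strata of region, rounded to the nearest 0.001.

7.131

OR_MH = Σ(aᵢdᵢ/nᵢ) / Σ(bᵢcᵢ/nᵢ), where nᵢ is the stratum total.
Stratum 1 (Urban): n = 252; a·d/n = 49·57/252 = 11.0833; b·c/n = 141·5/252 = 2.7976
Stratum 2 (Rural): n = 426; a·d/n = 215·106/426 = 53.4977; b·c/n = 62·43/426 = 6.2582
OR_MH = (11.0833 + 53.4977) / (2.7976 + 6.2582) = 64.5810 / 9.0558 = 7.13142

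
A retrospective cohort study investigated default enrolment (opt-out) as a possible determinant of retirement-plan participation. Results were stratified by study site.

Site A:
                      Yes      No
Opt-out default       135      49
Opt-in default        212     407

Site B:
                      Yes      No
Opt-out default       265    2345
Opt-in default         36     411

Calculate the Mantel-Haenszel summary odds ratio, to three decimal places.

OR_MH = Σ(aᵢdᵢ/nᵢ) / Σ(bᵢcᵢ/nᵢ), where nᵢ is the stratum total.
Stratum 1 (Site A): n = 803; a·d/n = 135·407/803 = 68.4247; b·c/n = 49·212/803 = 12.9365
Stratum 2 (Site B): n = 3057; a·d/n = 265·411/3057 = 35.6281; b·c/n = 2345·36/3057 = 27.6153
OR_MH = (68.4247 + 35.6281) / (12.9365 + 27.6153) = 104.0527 / 40.5518 = 2.56592

2.566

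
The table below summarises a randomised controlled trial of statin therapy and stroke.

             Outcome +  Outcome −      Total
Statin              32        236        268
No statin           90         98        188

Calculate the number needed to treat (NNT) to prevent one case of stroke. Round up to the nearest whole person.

Risk in treated group = 32/268 = 0.11940; risk in control = 90/188 = 0.47872.
Absolute risk reduction = 0.47872 − 0.11940 = 0.35932
NNT = 1 / ARR = 1 / 0.35932 = 2.783 → round up → 3

3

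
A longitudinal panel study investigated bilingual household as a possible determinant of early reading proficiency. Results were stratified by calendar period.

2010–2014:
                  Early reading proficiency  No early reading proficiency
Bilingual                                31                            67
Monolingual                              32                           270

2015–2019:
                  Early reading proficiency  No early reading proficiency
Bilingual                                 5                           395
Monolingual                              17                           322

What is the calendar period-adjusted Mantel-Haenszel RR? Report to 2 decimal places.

1.51

RR_MH = Σ(aᵢ·n₀ᵢ/nᵢ) / Σ(cᵢ·n₁ᵢ/nᵢ), with n₁ᵢ = aᵢ+bᵢ (exposed), n₀ᵢ = cᵢ+dᵢ (unexposed), nᵢ = n₁ᵢ+n₀ᵢ.
Stratum 1 (2010–2014): n₁ = 98, n₀ = 302, n = 400; a·n₀/n = 31·302/400 = 23.4050; c·n₁/n = 32·98/400 = 7.8400
Stratum 2 (2015–2019): n₁ = 400, n₀ = 339, n = 739; a·n₀/n = 5·339/739 = 2.2936; c·n₁/n = 17·400/739 = 9.2016
RR_MH = (23.4050 + 2.2936) / (7.8400 + 9.2016) = 25.6986 / 17.0416 = 1.50799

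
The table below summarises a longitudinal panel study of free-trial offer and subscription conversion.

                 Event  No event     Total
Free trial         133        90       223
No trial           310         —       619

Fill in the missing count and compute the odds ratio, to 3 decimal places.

The missing cell is in the unexposed row: 619 − 310 = 309.
So a = 133, b = 90, c = 310, d = 309.
OR = (a·d)/(b·c) = (133 × 309) / (90 × 310) = 41097 / 27900 = 1.47301

1.473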